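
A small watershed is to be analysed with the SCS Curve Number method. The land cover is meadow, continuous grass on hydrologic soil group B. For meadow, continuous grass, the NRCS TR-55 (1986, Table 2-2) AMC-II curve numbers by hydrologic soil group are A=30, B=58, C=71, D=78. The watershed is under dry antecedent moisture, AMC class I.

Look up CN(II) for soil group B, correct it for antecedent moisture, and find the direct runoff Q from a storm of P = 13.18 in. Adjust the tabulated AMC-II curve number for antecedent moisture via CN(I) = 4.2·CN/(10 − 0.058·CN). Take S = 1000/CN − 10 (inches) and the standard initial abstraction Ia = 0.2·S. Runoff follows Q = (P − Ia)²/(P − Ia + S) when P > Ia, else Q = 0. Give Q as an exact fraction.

NRCS table: meadow, continuous grass, soil group B → CN(II) = 58
Adjust CN=58 to AMC I: 4.2·58/(10 − 0.058·58) → (1218/5) ÷ (1659/250) = 2900/79 ≈ 36.709
S = 1000/(2900/79) − 10 = 500/29 in ≈ 17.241 in
Ia = 0.2S: 0.2·17.241 = 3.448 in (exactly 100/29)
P − Ia = 13.180 − 3.448 = 14111/1450 ≈ 9.732 in (> 0, runoff occurs)
Q = (14111/1450)²/((14111/1450) + 500/29) = (199120321/2102500)/(39111/1450) = 199120321/56710950 in ≈ 3.511 in

Q = 199120321/56710950 in ≈ 3.511 in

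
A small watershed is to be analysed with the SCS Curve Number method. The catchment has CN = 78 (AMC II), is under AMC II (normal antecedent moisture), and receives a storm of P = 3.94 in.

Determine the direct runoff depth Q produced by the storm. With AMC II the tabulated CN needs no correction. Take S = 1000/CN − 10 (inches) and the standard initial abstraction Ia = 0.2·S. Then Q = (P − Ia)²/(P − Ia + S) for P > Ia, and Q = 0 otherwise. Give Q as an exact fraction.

Q = 43335889/23561850 in ≈ 1.839 in

Average conditions: CN = 78 (no AMC adjustment).
Retention S: 1000/CN − 10 with CN=78.000 → S = 110/39 ≈ 2.821 in
Initial abstraction Ia = S/5 = (110/39)/5 = 22/39 ≈ 0.564 in
Excess rainfall: 3.940 − 0.564 = 3.376 in; P > Ia so Q > 0
Q = (6583/1950)²/((6583/1950) + 110/39) = (43335889/3802500)/(12083/1950) = 43335889/23561850 in ≈ 1.839 in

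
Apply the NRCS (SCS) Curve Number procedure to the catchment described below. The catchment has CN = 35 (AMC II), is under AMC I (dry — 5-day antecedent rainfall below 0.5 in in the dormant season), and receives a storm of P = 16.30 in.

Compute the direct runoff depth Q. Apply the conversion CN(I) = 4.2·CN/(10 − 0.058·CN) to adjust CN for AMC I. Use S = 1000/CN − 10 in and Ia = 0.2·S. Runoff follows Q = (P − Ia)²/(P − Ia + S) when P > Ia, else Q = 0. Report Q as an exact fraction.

Q = 120143521/111662670 in ≈ 1.076 in

CN(I) from CN(II)=35: (4.2·35)/(10 − 0.058·35) = 14700/797 ≈ 18.444
Max retention: S = 1000/(14700/797) − 10 = 6500/147 in (≈ 44.218 in)
Ia = 0.2·(6500/147) = 1300/147 in ≈ 8.844 in
Since P=16.300 > Ia=8.844: effective rainfall P−Ia = 10961/1470 in
Runoff Q = (P−Ia)²/(P−Ia+S) = (7.456)²/(7.456+44.218) = 120143521/111662670 ≈ 1.076 in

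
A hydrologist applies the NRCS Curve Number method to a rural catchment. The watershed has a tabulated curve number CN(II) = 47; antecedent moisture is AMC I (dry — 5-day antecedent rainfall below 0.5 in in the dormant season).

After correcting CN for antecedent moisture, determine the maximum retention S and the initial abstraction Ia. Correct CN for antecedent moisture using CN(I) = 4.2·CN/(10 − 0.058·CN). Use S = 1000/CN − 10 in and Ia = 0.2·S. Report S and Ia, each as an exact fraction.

CN(I) from CN(II)=47: (4.2·47)/(10 − 0.058·47) = 98700/3637 ≈ 27.138
Max retention: S = 1000/(98700/3637) − 10 = 26500/987 in (≈ 26.849 in)
Initial abstraction Ia = S/5 = (26500/987)/5 = 5300/987 ≈ 5.370 in

S = 26500/987 in ≈ 26.849 in; Ia = 5300/987 in ≈ 5.370 in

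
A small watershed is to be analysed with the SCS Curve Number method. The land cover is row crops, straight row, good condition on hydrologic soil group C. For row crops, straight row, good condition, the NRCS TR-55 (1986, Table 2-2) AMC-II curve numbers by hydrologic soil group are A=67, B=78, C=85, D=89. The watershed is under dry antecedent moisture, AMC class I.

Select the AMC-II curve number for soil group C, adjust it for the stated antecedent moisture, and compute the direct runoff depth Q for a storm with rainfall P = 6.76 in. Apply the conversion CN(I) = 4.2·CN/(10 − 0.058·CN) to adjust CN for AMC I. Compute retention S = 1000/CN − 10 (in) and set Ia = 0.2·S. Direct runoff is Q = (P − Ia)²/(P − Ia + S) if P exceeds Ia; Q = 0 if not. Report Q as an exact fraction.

NRCS table: row crops, straight row, good condition, soil group C → CN(II) = 85
Adjust CN=85 to AMC I: 4.2·85/(10 − 0.058·85) → 357 ÷ (507/100) = 11900/169 ≈ 70.414
S = 1000/(11900/169) − 10 = 500/119 in ≈ 4.202 in
Ia = 0.2·(500/119) = 100/119 in ≈ 0.840 in
Excess rainfall: 6.760 − 0.840 = 5.920 in; P > Ia so Q > 0
Q = (17611/2975)²/((17611/2975) + 500/119) = (310147321/8850625)/(30111/2975) = 310147321/89580225 in ≈ 3.462 in

Q = 310147321/89580225 in ≈ 3.462 in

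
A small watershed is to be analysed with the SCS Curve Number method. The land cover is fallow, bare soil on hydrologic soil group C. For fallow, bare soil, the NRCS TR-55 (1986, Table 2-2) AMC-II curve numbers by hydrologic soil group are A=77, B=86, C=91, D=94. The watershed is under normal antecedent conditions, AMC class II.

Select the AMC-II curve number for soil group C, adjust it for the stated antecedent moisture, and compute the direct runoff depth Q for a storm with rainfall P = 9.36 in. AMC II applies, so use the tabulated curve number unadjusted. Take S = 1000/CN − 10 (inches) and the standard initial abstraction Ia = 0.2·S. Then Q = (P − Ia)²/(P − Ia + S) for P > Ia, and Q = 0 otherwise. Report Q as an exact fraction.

NRCS table: fallow, bare soil, soil group C → CN(II) = 91
AMC II — tabulated CN = 91 applies directly.
Retention S: 1000/CN − 10 with CN=91.000 → S = 90/91 ≈ 0.989 in
Ia = 0.2S: 0.2·0.989 = 0.198 in (exactly 18/91)
Excess rainfall: 9.360 − 0.198 = 9.162 in; P > Ia so Q > 0
Q = (20844/2275)²/((20844/2275) + 90/91) = (434472336/5175625)/(23094/2275) = 24137352/2918825 in ≈ 8.270 in

Q = 24137352/2918825 in ≈ 8.270 in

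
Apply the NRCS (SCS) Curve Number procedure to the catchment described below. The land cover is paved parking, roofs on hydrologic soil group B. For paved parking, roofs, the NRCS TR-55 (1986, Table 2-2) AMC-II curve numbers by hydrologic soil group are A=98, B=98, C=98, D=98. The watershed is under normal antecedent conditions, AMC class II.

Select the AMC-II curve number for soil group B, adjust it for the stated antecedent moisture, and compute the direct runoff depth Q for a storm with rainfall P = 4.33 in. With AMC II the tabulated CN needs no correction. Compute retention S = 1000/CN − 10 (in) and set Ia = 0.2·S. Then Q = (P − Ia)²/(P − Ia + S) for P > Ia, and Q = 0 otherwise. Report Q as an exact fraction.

NRCS table: paved parking, roofs, soil group B → CN(II) = 98
CN(II) = 98; AMC II needs no correction.
Retention S: 1000/CN − 10 with CN=98.000 → S = 10/49 ≈ 0.204 in
Initial abstraction Ia = S/5 = (10/49)/5 = 2/49 ≈ 0.041 in
Excess rainfall: 4.330 − 0.041 = 4.289 in; P > Ia so Q > 0
Q = (21017/4900)²/((21017/4900) + 10/49) = (441714289/24010000)/(22017/4900) = 441714289/107883300 in ≈ 4.094 in

Q = 441714289/107883300 in ≈ 4.094 in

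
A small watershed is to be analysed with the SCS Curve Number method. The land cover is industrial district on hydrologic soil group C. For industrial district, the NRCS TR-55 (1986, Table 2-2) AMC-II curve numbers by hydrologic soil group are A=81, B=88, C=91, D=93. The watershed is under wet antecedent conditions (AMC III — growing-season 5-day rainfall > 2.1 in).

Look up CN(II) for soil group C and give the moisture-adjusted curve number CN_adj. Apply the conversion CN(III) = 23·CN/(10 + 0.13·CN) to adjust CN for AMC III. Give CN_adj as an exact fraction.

NRCS table: industrial district, soil group C → CN(II) = 91
CN(III) from CN(II)=91: (23·91)/(10 + 0.13·91) = 209300/2183 ≈ 95.877

CN_adj = 209300/2183 ≈ 95.877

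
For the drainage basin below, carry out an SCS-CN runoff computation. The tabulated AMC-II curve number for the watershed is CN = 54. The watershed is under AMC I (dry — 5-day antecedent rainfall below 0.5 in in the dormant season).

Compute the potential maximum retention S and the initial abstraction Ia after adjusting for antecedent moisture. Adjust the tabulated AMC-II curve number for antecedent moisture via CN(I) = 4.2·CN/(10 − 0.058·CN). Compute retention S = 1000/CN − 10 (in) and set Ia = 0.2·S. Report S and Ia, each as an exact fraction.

Dry (AMC I): CN(I) = 4.2·54/(10 − 0.058·54) = (1134/5)/(1717/250) = 56700/1717 ≈ 33.023
Max retention: S = 1000/(56700/1717) − 10 = 11500/567 in (≈ 20.282 in)
Ia = 0.2·(11500/567) = 2300/567 in ≈ 4.056 in

S = 11500/567 in ≈ 20.282 in; Ia = 2300/567 in ≈ 4.056 in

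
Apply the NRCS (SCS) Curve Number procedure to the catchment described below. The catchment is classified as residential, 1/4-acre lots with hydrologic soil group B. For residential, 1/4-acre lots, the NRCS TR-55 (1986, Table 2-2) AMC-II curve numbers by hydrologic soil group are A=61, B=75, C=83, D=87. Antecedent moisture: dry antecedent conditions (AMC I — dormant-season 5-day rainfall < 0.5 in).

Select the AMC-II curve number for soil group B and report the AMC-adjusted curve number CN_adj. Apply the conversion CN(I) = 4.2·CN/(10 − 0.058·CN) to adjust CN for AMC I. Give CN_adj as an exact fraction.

NRCS table: residential, 1/4-acre lots, soil group B → CN(II) = 75
Adjust CN=75 to AMC I: 4.2·75/(10 − 0.058·75) → 315 ÷ (113/20) = 6300/113 ≈ 55.752

CN_adj = 6300/113 ≈ 55.752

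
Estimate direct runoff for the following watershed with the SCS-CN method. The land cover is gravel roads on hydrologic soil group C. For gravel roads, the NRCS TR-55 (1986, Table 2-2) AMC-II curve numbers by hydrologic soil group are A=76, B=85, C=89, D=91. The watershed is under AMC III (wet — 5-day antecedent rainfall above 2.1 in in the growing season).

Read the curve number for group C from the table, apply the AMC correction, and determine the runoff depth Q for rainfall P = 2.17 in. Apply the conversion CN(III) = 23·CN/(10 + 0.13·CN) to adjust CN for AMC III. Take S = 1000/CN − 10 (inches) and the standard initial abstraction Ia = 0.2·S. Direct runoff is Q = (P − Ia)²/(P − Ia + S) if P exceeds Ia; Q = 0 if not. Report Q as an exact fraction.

Q = 178251995601/108941135300 in ≈ 1.636 in

NRCS table: gravel roads, soil group C → CN(II) = 89
CN(III) from CN(II)=89: (23·89)/(10 + 0.13·89) = 204700/2157 ≈ 94.900
S = 1000/(204700/2157) − 10 = 1100/2047 in ≈ 0.537 in
Ia = 0.2·(1100/2047) = 220/2047 in ≈ 0.107 in
Since P=2.170 > Ia=0.107: effective rainfall P−Ia = 422199/204700 in
Runoff Q = (P−Ia)²/(P−Ia+S) = (2.063)²/(2.063+0.537) = 178251995601/108941135300 ≈ 1.636 in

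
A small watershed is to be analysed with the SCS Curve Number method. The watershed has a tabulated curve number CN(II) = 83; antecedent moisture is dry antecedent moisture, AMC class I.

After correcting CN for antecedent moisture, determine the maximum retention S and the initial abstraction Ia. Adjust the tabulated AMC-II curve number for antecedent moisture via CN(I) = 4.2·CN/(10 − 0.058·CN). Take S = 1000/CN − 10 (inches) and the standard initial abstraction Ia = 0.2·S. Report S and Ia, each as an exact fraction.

S = 8500/1743 in ≈ 4.877 in; Ia = 1700/1743 in ≈ 0.975 in

CN(I) from CN(II)=83: (4.2·83)/(10 − 0.058·83) = 174300/2593 ≈ 67.219
Retention S: 1000/CN − 10 with CN=67.219 → S = 8500/1743 ≈ 4.877 in
Initial abstraction Ia = S/5 = (8500/1743)/5 = 1700/1743 ≈ 0.975 in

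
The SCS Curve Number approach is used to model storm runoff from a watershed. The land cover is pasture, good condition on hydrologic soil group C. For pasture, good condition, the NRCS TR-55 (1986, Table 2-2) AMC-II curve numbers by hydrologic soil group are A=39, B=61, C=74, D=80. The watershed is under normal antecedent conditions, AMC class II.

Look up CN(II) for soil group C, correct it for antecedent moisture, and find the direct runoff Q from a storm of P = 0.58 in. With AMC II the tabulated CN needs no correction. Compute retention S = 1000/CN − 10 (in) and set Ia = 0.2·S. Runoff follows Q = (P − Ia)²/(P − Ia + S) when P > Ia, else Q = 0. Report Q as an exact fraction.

NRCS table: pasture, good condition, soil group C → CN(II) = 74
CN(II) = 74; AMC II needs no correction.
Retention S: 1000/CN − 10 with CN=74.000 → S = 130/37 ≈ 3.514 in
Ia = 0.2S: 0.2·3.514 = 0.703 in (exactly 26/37)
P = 0.580 ≤ Ia = 0.703 in: entire storm abstracted, Q = 0.

Q = 0 in ≈ 0.000 in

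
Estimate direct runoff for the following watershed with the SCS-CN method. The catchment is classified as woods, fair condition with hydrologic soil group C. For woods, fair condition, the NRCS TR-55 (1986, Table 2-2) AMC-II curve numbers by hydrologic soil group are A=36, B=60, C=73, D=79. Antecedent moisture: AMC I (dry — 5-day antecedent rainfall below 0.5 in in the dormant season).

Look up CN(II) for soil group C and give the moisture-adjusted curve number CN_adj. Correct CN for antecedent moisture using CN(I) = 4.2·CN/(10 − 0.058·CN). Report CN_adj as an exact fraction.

NRCS table: woods, fair condition, soil group C → CN(II) = 73
Dry (AMC I): CN(I) = 4.2·73/(10 − 0.058·73) = (1533/5)/(2883/500) = 51100/961 ≈ 53.174

CN_adj = 51100/961 ≈ 53.174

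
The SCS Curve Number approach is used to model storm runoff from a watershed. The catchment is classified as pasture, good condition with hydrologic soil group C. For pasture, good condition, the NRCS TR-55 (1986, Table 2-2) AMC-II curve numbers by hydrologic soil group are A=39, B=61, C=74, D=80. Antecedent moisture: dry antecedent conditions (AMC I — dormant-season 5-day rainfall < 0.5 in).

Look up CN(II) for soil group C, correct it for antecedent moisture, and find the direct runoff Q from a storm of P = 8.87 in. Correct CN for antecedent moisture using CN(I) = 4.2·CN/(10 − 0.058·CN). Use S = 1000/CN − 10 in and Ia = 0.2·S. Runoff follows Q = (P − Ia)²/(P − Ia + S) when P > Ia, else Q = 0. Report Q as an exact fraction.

NRCS table: pasture, good condition, soil group C → CN(II) = 74
CN(I) from CN(II)=74: (4.2·74)/(10 − 0.058·74) = 77700/1427 ≈ 54.450
Retention S: 1000/CN − 10 with CN=54.450 → S = 6500/777 ≈ 8.366 in
Initial abstraction Ia = S/5 = (6500/777)/5 = 1300/777 ≈ 1.673 in
Excess rainfall: 8.870 − 1.673 = 7.197 in; P > Ia so Q > 0
Q: (559199/77700)² ÷ (1209199/77700) = 312703521601/93954762300 in (≈ 3.328 in)

Q = 312703521601/93954762300 in ≈ 3.328 in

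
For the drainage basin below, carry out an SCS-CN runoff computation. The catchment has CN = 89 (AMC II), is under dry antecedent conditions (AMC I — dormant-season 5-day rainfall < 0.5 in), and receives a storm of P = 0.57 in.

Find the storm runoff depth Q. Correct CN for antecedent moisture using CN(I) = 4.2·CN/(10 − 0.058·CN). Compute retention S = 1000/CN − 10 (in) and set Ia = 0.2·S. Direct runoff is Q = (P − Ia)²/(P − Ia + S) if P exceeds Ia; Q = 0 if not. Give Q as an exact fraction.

Dry (AMC I): CN(I) = 4.2·89/(10 − 0.058·89) = (1869/5)/(2419/500) = 186900/2419 ≈ 77.263
S = 1000/(186900/2419) − 10 = 5500/1869 in ≈ 2.943 in
Ia = 0.2·(5500/1869) = 1100/1869 in ≈ 0.589 in
P = 0.570 ≤ Ia = 0.589 in: entire storm abstracted, Q = 0.

Q = 0 in ≈ 0.000 in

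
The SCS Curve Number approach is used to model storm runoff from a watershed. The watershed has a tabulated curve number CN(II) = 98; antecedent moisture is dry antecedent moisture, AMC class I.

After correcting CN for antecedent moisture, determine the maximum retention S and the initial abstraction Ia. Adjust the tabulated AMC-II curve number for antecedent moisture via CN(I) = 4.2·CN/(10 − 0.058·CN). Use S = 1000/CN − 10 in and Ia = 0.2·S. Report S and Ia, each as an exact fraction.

S = 500/1029 in ≈ 0.486 in; Ia = 100/1029 in ≈ 0.097 in

CN(I) from CN(II)=98: (4.2·98)/(10 − 0.058·98) = 102900/1079 ≈ 95.366
Retention S: 1000/CN − 10 with CN=95.366 → S = 500/1029 ≈ 0.486 in
Initial abstraction Ia = S/5 = (500/1029)/5 = 100/1029 ≈ 0.097 in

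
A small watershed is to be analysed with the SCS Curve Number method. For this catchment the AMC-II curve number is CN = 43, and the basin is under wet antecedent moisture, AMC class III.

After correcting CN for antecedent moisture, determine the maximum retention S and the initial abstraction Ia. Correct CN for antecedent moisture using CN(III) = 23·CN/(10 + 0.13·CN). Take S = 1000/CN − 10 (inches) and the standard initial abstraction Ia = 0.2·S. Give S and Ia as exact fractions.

S = 5700/989 in ≈ 5.763 in; Ia = 1140/989 in ≈ 1.153 in

Wet (AMC III): CN(III) = 23·43/(10 + 0.13·43) = 989/(1559/100) = 98900/1559 ≈ 63.438
S = 1000/(98900/1559) − 10 = 5700/989 in ≈ 5.763 in
Ia = 0.2·(5700/989) = 1140/989 in ≈ 1.153 in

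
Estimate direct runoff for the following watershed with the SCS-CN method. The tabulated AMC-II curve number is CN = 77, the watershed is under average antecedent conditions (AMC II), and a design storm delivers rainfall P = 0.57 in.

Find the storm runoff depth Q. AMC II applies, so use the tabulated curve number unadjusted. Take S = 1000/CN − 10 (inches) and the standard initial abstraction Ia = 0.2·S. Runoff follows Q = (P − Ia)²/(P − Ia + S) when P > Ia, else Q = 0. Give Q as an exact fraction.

CN(II) = 77; AMC II needs no correction.
Retention S: 1000/CN − 10 with CN=77.000 → S = 230/77 ≈ 2.987 in
Ia = 0.2·(230/77) = 46/77 in ≈ 0.597 in
P = 0.570 ≤ Ia = 0.597 in: entire storm abstracted, Q = 0.

Q = 0 in ≈ 0.000 in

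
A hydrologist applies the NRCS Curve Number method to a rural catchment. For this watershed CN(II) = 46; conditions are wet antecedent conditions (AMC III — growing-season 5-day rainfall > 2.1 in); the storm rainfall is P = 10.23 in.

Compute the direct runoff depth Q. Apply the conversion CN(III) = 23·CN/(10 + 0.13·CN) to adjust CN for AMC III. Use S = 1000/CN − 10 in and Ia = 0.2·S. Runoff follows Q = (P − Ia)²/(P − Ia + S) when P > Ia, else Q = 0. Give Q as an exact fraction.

Q = 79110561963/13351378100 in ≈ 5.925 in

Wet (AMC III): CN(III) = 23·46/(10 + 0.13·46) = 1058/(799/50) = 52900/799 ≈ 66.208
Retention S: 1000/CN − 10 with CN=66.208 → S = 2700/529 ≈ 5.104 in
Initial abstraction Ia = S/5 = (2700/529)/5 = 540/529 ≈ 1.021 in
Excess rainfall: 10.230 − 1.021 = 9.209 in; P > Ia so Q > 0
Q: (487167/52900)² ÷ (757167/52900) = 79110561963/13351378100 in (≈ 5.925 in)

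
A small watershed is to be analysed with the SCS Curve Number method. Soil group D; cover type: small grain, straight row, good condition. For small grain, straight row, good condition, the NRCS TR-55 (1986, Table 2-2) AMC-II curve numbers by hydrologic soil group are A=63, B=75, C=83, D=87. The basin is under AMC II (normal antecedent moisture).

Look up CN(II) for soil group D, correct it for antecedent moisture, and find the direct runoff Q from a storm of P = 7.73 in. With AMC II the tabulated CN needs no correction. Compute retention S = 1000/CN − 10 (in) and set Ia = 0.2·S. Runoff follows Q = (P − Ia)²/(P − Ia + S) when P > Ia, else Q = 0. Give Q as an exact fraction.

NRCS table: small grain, straight row, good condition, soil group D → CN(II) = 87
AMC II — tabulated CN = 87 applies directly.
S = 1000/87 − 10 = 130/87 in ≈ 1.494 in
Ia = 0.2·(130/87) = 26/87 in ≈ 0.299 in
Excess rainfall: 7.730 − 0.299 = 7.431 in; P > Ia so Q > 0
Q: (64651/8700)² ÷ (77651/8700) = 4179751801/675563700 in (≈ 6.187 in)

Q = 4179751801/675563700 in ≈ 6.187 in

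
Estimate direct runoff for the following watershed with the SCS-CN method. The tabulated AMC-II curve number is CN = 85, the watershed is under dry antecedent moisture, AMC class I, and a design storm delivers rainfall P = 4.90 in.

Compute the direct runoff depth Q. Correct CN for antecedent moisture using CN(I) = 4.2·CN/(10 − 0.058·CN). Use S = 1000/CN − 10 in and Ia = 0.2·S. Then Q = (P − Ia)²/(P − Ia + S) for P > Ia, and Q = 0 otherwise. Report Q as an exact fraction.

Adjust CN=85 to AMC I: 4.2·85/(10 − 0.058·85) → 357 ÷ (507/100) = 11900/169 ≈ 70.414
Retention S: 1000/CN − 10 with CN=70.414 → S = 500/119 ≈ 4.202 in
Ia = 0.2·(500/119) = 100/119 in ≈ 0.840 in
Excess rainfall: 4.900 − 0.840 = 4.060 in; P > Ia so Q > 0
Q: (4831/1190)² ÷ (9831/1190) = 23338561/11698890 in (≈ 1.995 in)

Q = 23338561/11698890 in ≈ 1.995 in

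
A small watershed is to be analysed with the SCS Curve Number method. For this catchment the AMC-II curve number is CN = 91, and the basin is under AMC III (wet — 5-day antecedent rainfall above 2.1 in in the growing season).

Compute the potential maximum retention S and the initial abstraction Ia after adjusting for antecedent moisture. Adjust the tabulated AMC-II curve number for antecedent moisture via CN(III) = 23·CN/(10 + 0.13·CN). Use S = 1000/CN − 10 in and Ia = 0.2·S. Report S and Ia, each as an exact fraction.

CN(III) from CN(II)=91: (23·91)/(10 + 0.13·91) = 209300/2183 ≈ 95.877
Retention S: 1000/CN − 10 with CN=95.877 → S = 900/2093 ≈ 0.430 in
Initial abstraction Ia = S/5 = (900/2093)/5 = 180/2093 ≈ 0.086 in

S = 900/2093 in ≈ 0.430 in; Ia = 180/2093 in ≈ 0.086 in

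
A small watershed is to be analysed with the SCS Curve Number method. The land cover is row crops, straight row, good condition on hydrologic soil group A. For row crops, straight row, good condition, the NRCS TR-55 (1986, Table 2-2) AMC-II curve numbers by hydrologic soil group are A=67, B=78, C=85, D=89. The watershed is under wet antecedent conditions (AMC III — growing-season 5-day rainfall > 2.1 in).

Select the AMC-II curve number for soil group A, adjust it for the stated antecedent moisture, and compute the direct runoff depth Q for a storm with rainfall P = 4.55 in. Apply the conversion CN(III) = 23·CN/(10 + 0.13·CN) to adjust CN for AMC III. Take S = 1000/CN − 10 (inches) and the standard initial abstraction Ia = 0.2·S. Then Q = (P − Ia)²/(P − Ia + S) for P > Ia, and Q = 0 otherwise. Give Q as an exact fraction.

NRCS table: row crops, straight row, good condition, soil group A → CN(II) = 67
CN(III) from CN(II)=67: (23·67)/(10 + 0.13·67) = 154100/1871 ≈ 82.362
Retention S: 1000/CN − 10 with CN=82.362 → S = 3300/1541 ≈ 2.141 in
Initial abstraction Ia = S/5 = (3300/1541)/5 = 660/1541 ≈ 0.428 in
Excess rainfall: 4.550 − 0.428 = 4.122 in; P > Ia so Q > 0
Q = (127031/30820)²/((127031/30820) + 3300/1541) = (16136874961/949872400)/(193031/30820) = 16136874961/5949215420 in ≈ 2.712 in

Q = 16136874961/5949215420 in ≈ 2.712 in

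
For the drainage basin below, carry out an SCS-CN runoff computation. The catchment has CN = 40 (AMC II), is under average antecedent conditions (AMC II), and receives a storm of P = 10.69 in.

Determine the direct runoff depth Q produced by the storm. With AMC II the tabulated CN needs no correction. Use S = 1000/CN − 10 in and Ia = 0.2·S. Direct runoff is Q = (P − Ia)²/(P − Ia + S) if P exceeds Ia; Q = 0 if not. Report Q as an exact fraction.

AMC II — tabulated CN = 40 applies directly.
Max retention: S = 1000/40 − 10 = 15 in (≈ 15.000 in)
Ia = 0.2·15 = 3 in ≈ 3.000 in
P − Ia = 10.690 − 3.000 = 769/100 ≈ 7.690 in (> 0, runoff occurs)
Runoff Q = (P−Ia)²/(P−Ia+S) = (7.690)²/(7.690+15.000) = 591361/226900 ≈ 2.606 in

Q = 591361/226900 in ≈ 2.606 in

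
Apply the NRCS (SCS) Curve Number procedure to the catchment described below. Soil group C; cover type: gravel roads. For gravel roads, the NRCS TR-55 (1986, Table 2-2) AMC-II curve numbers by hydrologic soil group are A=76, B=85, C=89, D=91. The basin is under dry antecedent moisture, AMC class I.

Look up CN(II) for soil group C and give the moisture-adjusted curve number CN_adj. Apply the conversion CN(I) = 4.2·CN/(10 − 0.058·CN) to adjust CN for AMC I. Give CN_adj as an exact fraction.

NRCS table: gravel roads, soil group C → CN(II) = 89
Dry (AMC I): CN(I) = 4.2·89/(10 − 0.058·89) = (1869/5)/(2419/500) = 186900/2419 ≈ 77.263

CN_adj = 186900/2419 ≈ 77.263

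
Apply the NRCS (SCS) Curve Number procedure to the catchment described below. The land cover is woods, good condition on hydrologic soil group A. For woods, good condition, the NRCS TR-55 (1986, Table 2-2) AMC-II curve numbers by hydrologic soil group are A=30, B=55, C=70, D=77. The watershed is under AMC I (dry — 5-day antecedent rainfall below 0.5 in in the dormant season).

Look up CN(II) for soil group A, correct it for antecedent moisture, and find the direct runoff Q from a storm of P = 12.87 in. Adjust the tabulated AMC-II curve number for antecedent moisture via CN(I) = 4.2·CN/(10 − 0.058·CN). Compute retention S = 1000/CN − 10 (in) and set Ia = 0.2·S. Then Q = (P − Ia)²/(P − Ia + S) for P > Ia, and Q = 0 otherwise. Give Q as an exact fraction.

Q = 2505889/46424700 in ≈ 0.054 in

NRCS table: woods, good condition, soil group A → CN(II) = 30
Adjust CN=30 to AMC I: 4.2·30/(10 − 0.058·30) → 126 ÷ (413/50) = 900/59 ≈ 15.254
Retention S: 1000/CN − 10 with CN=15.254 → S = 500/9 ≈ 55.556 in
Ia = 0.2·(500/9) = 100/9 in ≈ 11.111 in
Excess rainfall: 12.870 − 11.111 = 1.759 in; P > Ia so Q > 0
Runoff Q = (P−Ia)²/(P−Ia+S) = (1.759)²/(1.759+55.556) = 2505889/46424700 ≈ 0.054 in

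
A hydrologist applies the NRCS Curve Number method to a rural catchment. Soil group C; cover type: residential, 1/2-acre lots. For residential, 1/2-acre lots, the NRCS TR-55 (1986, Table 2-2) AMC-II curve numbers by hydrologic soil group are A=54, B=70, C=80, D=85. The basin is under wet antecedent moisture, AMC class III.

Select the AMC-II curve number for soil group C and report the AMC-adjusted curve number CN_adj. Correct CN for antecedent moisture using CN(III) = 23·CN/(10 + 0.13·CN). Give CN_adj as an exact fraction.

NRCS table: residential, 1/2-acre lots, soil group C → CN(II) = 80
Wet (AMC III): CN(III) = 23·80/(10 + 0.13·80) = 1840/(102/5) = 4600/51 ≈ 90.196

CN_adj = 4600/51 ≈ 90.196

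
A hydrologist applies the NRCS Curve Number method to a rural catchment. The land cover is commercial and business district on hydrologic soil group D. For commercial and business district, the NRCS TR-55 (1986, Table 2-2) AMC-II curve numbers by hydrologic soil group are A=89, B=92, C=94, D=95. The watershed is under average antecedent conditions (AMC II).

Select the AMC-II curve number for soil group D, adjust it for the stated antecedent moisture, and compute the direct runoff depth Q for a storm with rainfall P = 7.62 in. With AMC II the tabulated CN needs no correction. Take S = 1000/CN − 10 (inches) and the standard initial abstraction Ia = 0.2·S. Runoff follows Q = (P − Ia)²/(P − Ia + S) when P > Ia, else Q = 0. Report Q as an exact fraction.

NRCS table: commercial and business district, soil group D → CN(II) = 95
CN(II) = 95; AMC II needs no correction.
S = 1000/95 − 10 = 10/19 in ≈ 0.526 in
Initial abstraction Ia = S/5 = (10/19)/5 = 2/19 ≈ 0.105 in
Excess rainfall: 7.620 − 0.105 = 7.515 in; P > Ia so Q > 0
Runoff Q = (P−Ia)²/(P−Ia+S) = (7.515)²/(7.515+0.526) = 50965321/7257050 ≈ 7.023 in

Q = 50965321/7257050 in ≈ 7.023 in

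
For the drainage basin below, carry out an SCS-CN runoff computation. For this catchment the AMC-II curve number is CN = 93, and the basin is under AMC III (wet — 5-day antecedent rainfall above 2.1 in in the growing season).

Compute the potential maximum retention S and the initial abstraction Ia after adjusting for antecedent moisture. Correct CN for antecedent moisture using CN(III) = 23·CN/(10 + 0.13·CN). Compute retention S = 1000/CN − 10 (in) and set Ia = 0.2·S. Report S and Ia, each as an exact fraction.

Adjust CN=93 to AMC III: 23·93/(10 + 0.13·93) → 2139 ÷ (2209/100) = 213900/2209 ≈ 96.831
Retention S: 1000/CN − 10 with CN=96.831 → S = 700/2139 ≈ 0.327 in
Ia = 0.2S: 0.2·0.327 = 0.065 in (exactly 140/2139)

S = 700/2139 in ≈ 0.327 in; Ia = 140/2139 in ≈ 0.065 in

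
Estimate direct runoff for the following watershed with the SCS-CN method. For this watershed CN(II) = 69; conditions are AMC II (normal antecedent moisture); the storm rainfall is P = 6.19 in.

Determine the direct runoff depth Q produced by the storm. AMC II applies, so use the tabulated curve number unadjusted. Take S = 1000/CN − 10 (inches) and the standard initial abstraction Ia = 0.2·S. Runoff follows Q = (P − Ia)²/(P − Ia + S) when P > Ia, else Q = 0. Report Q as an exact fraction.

Average conditions: CN = 69 (no AMC adjustment).
Max retention: S = 1000/69 − 10 = 310/69 in (≈ 4.493 in)
Ia = 0.2·(310/69) = 62/69 in ≈ 0.899 in
P − Ia = 6.190 − 0.899 = 36511/6900 ≈ 5.291 in (> 0, runoff occurs)
Runoff Q = (P−Ia)²/(P−Ia+S) = (5.291)²/(5.291+4.493) = 1333053121/465825900 ≈ 2.862 in

Q = 1333053121/465825900 in ≈ 2.862 in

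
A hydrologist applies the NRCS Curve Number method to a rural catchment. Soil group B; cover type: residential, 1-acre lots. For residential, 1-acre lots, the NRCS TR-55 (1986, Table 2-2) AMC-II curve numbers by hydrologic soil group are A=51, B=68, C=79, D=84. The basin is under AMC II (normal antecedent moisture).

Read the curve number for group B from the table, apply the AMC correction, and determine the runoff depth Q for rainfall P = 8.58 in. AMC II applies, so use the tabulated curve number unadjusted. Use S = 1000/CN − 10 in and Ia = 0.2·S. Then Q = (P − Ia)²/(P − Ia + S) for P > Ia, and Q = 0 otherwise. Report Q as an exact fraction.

NRCS table: residential, 1-acre lots, soil group B → CN(II) = 68
AMC II — tabulated CN = 68 applies directly.
Retention S: 1000/CN − 10 with CN=68.000 → S = 80/17 ≈ 4.706 in
Ia = 0.2S: 0.2·4.706 = 0.941 in (exactly 16/17)
Excess rainfall: 8.580 − 0.941 = 7.639 in; P > Ia so Q > 0
Q: (6493/850)² ÷ (10493/850) = 42159049/8919050 in (≈ 4.727 in)

Q = 42159049/8919050 in ≈ 4.727 in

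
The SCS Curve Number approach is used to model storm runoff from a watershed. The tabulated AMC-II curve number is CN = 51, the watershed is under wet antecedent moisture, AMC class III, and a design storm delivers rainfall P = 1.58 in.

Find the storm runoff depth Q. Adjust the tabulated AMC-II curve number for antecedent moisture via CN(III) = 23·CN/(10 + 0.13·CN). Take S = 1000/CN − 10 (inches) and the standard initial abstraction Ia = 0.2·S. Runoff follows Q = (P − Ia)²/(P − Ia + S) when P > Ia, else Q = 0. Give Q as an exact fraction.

Q = 1906806889/16930319550 in ≈ 0.113 in

Adjust CN=51 to AMC III: 23·51/(10 + 0.13·51) → 1173 ÷ (1663/100) = 117300/1663 ≈ 70.535
Max retention: S = 1000/(117300/1663) − 10 = 4900/1173 in (≈ 4.177 in)
Ia = 0.2·(4900/1173) = 980/1173 in ≈ 0.835 in
Since P=1.580 > Ia=0.835: effective rainfall P−Ia = 43667/58650 in
Runoff Q = (P−Ia)²/(P−Ia+S) = (0.745)²/(0.745+4.177) = 1906806889/16930319550 ≈ 0.113 in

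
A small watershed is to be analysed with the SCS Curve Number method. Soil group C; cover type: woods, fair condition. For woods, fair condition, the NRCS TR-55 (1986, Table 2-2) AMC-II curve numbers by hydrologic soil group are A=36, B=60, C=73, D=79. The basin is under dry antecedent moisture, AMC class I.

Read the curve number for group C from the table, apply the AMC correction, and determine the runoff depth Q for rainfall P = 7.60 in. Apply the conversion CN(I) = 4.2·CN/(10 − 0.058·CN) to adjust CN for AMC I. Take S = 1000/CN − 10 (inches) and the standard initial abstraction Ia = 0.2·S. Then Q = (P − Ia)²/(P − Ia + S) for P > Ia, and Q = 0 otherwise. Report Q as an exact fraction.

Q = 111273362/47801495 in ≈ 2.328 in

NRCS table: woods, fair condition, soil group C → CN(II) = 73
Adjust CN=73 to AMC I: 4.2·73/(10 − 0.058·73) → (1533/5) ÷ (2883/500) = 51100/961 ≈ 53.174
S = 1000/(51100/961) − 10 = 4500/511 in ≈ 8.806 in
Ia = 0.2S: 0.2·8.806 = 1.761 in (exactly 900/511)
Excess rainfall: 7.600 − 1.761 = 5.839 in; P > Ia so Q > 0
Q: (14918/2555)² ÷ (37418/2555) = 111273362/47801495 in (≈ 2.328 in)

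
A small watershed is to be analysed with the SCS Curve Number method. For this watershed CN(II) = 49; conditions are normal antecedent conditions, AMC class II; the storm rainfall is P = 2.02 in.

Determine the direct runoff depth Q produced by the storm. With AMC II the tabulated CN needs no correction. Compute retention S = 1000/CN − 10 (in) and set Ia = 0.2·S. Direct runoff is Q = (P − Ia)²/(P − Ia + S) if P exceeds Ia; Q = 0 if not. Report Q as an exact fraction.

Q = 0 in ≈ 0.000 in

AMC II — tabulated CN = 49 applies directly.
Max retention: S = 1000/49 − 10 = 510/49 in (≈ 10.408 in)
Initial abstraction Ia = S/5 = (510/49)/5 = 102/49 ≈ 2.082 in
P = 2.020 ≤ Ia = 2.082 in: entire storm abstracted, Q = 0.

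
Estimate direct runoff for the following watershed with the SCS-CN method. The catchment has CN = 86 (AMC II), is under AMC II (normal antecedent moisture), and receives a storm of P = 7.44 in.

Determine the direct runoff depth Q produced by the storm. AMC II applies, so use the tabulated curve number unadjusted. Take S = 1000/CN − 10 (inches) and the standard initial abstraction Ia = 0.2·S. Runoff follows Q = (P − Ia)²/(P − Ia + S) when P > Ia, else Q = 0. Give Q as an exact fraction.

Q = 29245952/5051425 in ≈ 5.790 in

Average conditions: CN = 86 (no AMC adjustment).
Retention S: 1000/CN − 10 with CN=86.000 → S = 70/43 ≈ 1.628 in
Ia = 0.2·(70/43) = 14/43 in ≈ 0.326 in
P − Ia = 7.440 − 0.326 = 7648/1075 ≈ 7.114 in (> 0, runoff occurs)
Runoff Q = (P−Ia)²/(P−Ia+S) = (7.114)²/(7.114+1.628) = 29245952/5051425 ≈ 5.790 in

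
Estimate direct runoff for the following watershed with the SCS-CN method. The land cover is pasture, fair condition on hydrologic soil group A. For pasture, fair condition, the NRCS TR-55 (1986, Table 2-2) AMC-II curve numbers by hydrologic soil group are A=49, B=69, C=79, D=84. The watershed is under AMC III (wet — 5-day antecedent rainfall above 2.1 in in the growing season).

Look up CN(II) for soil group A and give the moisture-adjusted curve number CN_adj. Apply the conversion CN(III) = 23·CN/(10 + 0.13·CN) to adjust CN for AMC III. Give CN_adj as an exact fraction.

NRCS table: pasture, fair condition, soil group A → CN(II) = 49
CN(III) from CN(II)=49: (23·49)/(10 + 0.13·49) = 112700/1637 ≈ 68.845

CN_adj = 112700/1637 ≈ 68.845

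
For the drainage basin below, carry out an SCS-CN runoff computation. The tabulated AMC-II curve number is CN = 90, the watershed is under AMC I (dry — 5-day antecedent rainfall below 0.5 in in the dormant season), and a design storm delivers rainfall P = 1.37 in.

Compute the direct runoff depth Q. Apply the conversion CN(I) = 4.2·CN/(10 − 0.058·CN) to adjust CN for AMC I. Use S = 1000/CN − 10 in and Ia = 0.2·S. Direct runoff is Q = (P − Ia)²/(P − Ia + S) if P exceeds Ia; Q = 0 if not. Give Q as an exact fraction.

Dry (AMC I): CN(I) = 4.2·90/(10 − 0.058·90) = 378/(239/50) = 18900/239 ≈ 79.079
Retention S: 1000/CN − 10 with CN=79.079 → S = 500/189 ≈ 2.646 in
Ia = 0.2·(500/189) = 100/189 in ≈ 0.529 in
Since P=1.370 > Ia=0.529: effective rainfall P−Ia = 15893/18900 in
Q = (15893/18900)²/((15893/18900) + 500/189) = (252587449/357210000)/(65893/18900) = 252587449/1245377700 in ≈ 0.203 in

Q = 252587449/1245377700 in ≈ 0.203 in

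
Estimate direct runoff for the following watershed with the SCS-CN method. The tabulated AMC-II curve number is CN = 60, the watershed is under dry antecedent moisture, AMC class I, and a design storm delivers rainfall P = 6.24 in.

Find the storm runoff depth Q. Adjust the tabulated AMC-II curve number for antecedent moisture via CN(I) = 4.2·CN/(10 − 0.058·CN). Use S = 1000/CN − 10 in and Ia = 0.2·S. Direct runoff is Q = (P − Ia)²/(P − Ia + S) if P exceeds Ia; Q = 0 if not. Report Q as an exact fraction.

Q = 5827396/11744775 in ≈ 0.496 in

Adjust CN=60 to AMC I: 4.2·60/(10 − 0.058·60) → 252 ÷ (163/25) = 6300/163 ≈ 38.650
Max retention: S = 1000/(6300/163) − 10 = 1000/63 in (≈ 15.873 in)
Ia = 0.2S: 0.2·15.873 = 3.175 in (exactly 200/63)
P − Ia = 6.240 − 3.175 = 4828/1575 ≈ 3.065 in (> 0, runoff occurs)
Runoff Q = (P−Ia)²/(P−Ia+S) = (3.065)²/(3.065+15.873) = 5827396/11744775 ≈ 0.496 in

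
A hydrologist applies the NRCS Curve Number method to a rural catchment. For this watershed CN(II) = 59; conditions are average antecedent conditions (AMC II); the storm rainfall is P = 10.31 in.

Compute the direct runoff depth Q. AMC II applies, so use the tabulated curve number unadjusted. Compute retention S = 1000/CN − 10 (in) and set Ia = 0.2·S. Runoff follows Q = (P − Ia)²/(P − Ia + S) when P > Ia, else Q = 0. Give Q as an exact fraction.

Average conditions: CN = 59 (no AMC adjustment).
S = 1000/59 − 10 = 410/59 in ≈ 6.949 in
Ia = 0.2·(410/59) = 82/59 in ≈ 1.390 in
Since P=10.310 > Ia=1.390: effective rainfall P−Ia = 52629/5900 in
Runoff Q = (P−Ia)²/(P−Ia+S) = (8.920)²/(8.920+6.949) = 2769811641/552411100 ≈ 5.014 in

Q = 2769811641/552411100 in ≈ 5.014 in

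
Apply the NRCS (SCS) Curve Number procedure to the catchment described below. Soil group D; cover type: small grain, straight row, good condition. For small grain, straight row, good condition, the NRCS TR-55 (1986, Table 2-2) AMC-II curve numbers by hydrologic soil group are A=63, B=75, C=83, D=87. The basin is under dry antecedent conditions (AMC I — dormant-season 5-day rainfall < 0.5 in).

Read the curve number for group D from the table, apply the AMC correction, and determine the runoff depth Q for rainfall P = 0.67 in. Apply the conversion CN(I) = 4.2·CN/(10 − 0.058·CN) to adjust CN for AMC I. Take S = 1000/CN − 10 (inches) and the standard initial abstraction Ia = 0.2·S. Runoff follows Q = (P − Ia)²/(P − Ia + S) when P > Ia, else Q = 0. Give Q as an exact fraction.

Q = 0 in ≈ 0.000 in

NRCS table: small grain, straight row, good condition, soil group D → CN(II) = 87
CN(I) from CN(II)=87: (4.2·87)/(10 − 0.058·87) = 182700/2477 ≈ 73.759
S = 1000/(182700/2477) − 10 = 6500/1827 in ≈ 3.558 in
Ia = 0.2·(6500/1827) = 1300/1827 in ≈ 0.712 in
P = 0.670 ≤ Ia = 0.712 in: entire storm abstracted, Q = 0.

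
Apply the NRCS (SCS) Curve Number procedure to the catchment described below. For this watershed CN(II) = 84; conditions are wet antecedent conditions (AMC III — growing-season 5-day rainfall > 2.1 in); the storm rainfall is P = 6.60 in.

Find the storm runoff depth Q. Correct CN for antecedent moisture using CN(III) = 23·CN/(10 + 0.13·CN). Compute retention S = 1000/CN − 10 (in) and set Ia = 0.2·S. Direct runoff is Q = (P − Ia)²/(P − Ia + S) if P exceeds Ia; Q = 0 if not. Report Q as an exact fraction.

CN(III) from CN(II)=84: (23·84)/(10 + 0.13·84) = 48300/523 ≈ 92.352
Max retention: S = 1000/(48300/523) − 10 = 400/483 in (≈ 0.828 in)
Initial abstraction Ia = S/5 = (400/483)/5 = 80/483 ≈ 0.166 in
Since P=6.600 > Ia=0.166: effective rainfall P−Ia = 15539/2415 in
Q: (15539/2415)² ÷ (17539/2415) = 241460521/42356685 in (≈ 5.701 in)

Q = 241460521/42356685 in ≈ 5.701 in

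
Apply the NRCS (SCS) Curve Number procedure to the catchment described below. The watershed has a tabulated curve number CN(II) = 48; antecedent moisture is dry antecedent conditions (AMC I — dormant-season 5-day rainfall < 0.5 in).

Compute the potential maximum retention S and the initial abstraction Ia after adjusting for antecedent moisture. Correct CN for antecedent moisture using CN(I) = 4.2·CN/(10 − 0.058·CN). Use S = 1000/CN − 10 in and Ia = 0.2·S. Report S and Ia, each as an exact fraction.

Adjust CN=48 to AMC I: 4.2·48/(10 − 0.058·48) → (1008/5) ÷ (902/125) = 12600/451 ≈ 27.938
Max retention: S = 1000/(12600/451) − 10 = 1625/63 in (≈ 25.794 in)
Ia = 0.2·(1625/63) = 325/63 in ≈ 5.159 in

S = 1625/63 in ≈ 25.794 in; Ia = 325/63 in ≈ 5.159 in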